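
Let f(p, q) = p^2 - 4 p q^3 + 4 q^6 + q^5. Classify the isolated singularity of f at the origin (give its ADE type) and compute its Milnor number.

Type A_{4}, Milnor number mu = 4.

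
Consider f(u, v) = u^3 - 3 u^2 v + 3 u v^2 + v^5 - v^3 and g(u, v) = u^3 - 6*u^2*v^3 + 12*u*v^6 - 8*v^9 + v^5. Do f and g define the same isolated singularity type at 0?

The Hessian of f at 0 is [[0, 0], [0, 0]] with rank 0, so corank 2. A Groebner basis of the Jacobian ideal J(f) in C{u,v} is {v^4, u^2 - 2*u*v + v^2}; counting standard monomials gives mu = 8. Corank 2; j^3 = (u - v)^3 is a perfect cube, so E-series; the 5-jet and mu = 8 give E_8. The Hessian of g at 0 is [[0, 0], [0, 0]] with rank 0, so corank 2. A Groebner basis of the Jacobian ideal J(g) in C{u,v} is {-u^2/4 + u*v^3, v^4, u^3, u^2*v}; counting standard monomials gives mu = 8. Corank 2; j^3 = u^3 is a perfect cube, so E-series; the 5-jet and mu = 8 give E_8. Both have type E_8, hence right-equivalent.

Yes.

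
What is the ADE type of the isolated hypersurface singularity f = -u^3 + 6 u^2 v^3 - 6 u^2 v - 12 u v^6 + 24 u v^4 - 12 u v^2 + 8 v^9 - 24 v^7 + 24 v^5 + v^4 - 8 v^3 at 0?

The Hessian of f at 0 is [[0, 0], [0, 0]] with rank 0, so corank 2. A Groebner basis of the Jacobian ideal J(f) in C{u,v} is {v^3, u^2 + 4*u*v + 4*v^2}; counting standard monomials gives mu = 6. Corank 2; j^3 = -(u + 2*v)^3 is a perfect cube, so E-series; the 4-jet and mu = 6 give E_6.

E6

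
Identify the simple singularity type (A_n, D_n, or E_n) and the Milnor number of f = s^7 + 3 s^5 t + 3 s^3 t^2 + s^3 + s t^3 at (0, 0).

Type E_{7}, Milnor number mu = 7.

The Hessian of f at 0 has rank 0. Corank 2; j^3 = s^3 is a perfect cube, so E-series; the 4-jet and mu = 7 give E_7.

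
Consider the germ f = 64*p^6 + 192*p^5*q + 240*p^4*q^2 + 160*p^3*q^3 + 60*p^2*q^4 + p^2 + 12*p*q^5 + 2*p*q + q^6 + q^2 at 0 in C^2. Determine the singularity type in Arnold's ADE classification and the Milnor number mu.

The Hessian of f at 0 has rank 1. Corank 1: A-series; mu = 5 gives A_5.

Type A5, Milnor number mu = 5.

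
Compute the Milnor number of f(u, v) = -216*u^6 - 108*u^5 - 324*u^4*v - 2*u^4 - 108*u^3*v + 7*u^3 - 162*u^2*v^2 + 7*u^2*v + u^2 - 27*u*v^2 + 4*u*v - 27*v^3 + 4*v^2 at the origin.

2

The Hessian of f at 0 has rank 1. Corank 1: A-series; mu = 2 gives A_2.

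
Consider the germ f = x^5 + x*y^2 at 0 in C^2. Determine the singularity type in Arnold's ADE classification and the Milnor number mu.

Type D_6, Milnor number mu = 6.

The Hessian of f at 0 is [[0, 0], [0, 0]] with rank 0, so corank 2. A Groebner basis of the Jacobian ideal J(f) in C{x,y} is {x^4 + y^2/5, y^3, x*y}; counting standard monomials gives mu = 6. Corank 2; j^3 = x*y^2 has shape L^2 M (L != M), so D-series; mu = 6 gives D_6.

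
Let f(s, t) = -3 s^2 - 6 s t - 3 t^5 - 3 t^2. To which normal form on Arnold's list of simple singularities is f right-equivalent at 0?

A_4

The Hessian of f at 0 has rank 1. Corank 1: A-series; mu = 4 gives A_4.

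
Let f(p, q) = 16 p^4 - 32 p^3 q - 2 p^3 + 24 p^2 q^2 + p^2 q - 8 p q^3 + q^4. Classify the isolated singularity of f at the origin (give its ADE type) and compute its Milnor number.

Type D_{5}, Milnor number mu = 5.

The Hessian of f at 0 is [[0, 0], [0, 0]] with rank 0, so corank 2. A Groebner basis of the Jacobian ideal J(f) in C{p,q} is {p*q^2, p*q/8 + q^3, p^2 - p*q/2}; counting standard monomials gives mu = 5. Corank 2; j^3 = -p^2*(2*p - q) has shape L^2 M (L != M), so D-series; mu = 5 gives D_5.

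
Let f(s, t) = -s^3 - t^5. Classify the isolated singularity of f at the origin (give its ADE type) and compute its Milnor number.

Type E8, Milnor number mu = 8.

The Hessian of f at 0 is [[0, 0], [0, 0]] with rank 0, so corank 2. A Groebner basis of the Jacobian ideal J(f) in C{s,t} is {t^4, s^2}; counting standard monomials gives mu = 8. Corank 2; j^3 = -s^3 is a perfect cube, so E-series; the 5-jet and mu = 8 give E_8.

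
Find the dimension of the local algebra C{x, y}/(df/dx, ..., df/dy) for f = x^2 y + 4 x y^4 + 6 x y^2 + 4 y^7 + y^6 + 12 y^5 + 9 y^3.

The Hessian of f at 0 is [[0, 0], [0, 0]] with rank 0, so corank 2. A Groebner basis of the Jacobian ideal J(f) in C{x,y} is {x*y/2 + y^4 + 3*y^2/2, x^3 - 9*x^2 - 54*x*y + 27*y^3 - 81*y^2, x^2*y + 2*x^2 + 12*x*y - 9*y^3 + 18*y^2, -x^2/3 + x*y^2 - 2*x*y + 3*y^3 - 3*y^2}; counting standard monomials gives mu = 7. Corank 2; j^3 = y*(x + 3*y)^2 has shape L^2 M (L != M), so D-series; mu = 7 gives D_7.

7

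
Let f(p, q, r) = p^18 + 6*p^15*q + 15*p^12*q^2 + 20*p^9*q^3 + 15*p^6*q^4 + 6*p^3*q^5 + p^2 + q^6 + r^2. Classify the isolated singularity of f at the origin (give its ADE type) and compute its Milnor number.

Type A_5, Milnor number mu = 5.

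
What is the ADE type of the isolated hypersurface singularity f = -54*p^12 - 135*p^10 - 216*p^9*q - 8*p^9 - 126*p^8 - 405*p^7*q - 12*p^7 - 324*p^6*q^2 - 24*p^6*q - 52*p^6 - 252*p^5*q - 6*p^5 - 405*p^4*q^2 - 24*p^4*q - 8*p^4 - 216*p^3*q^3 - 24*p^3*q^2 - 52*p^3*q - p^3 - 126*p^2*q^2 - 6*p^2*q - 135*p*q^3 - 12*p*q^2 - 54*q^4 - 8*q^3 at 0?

The Hessian of f at 0 is [[0, 0], [0, 0]] with rank 0, so corank 2. A Groebner basis of the Jacobian ideal J(f) in C{p,q} is {3*p^2/4 + 3*p*q + q^4 - q^3/4 + 3*q^2, p^3 + 21*p^2/2 + 42*p*q + 9*q^3/2 + 42*q^2, p^2*q - 15*p^2/4 - 15*p*q - 11*q^3/4 - 15*q^2, p^2 + p*q^2 + 4*p*q + 5*q^3/3 + 4*q^2}; counting standard monomials gives mu = 7. Corank 2; j^3 = -(p + 2*q)^3 is a perfect cube, so E-series; the 4-jet and mu = 7 give E_7.

E7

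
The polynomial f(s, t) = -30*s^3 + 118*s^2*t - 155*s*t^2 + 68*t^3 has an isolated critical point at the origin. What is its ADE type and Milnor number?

The Hessian of f at 0 is [[0, 0], [0, 0]] with rank 0, so corank 2. A Groebner basis of the Jacobian ideal J(f) in C{s,t} is {t^3, s^2 - 47*t^2/26, s*t - 35*t^2/26}; counting standard monomials gives mu = 4. Corank 2; j^3 = -(3*s - 4*t)*(10*s^2 - 26*s*t + 17*t^2) splits into three distinct lines over C (the quadratic factor has nonzero discriminant), so D_4.

Type D4, Milnor number mu = 4.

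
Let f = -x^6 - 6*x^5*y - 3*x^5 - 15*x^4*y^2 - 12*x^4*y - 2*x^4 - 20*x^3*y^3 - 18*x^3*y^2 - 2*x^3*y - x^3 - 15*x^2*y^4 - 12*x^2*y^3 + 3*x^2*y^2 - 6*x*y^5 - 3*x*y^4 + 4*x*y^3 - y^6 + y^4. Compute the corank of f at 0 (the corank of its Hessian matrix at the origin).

2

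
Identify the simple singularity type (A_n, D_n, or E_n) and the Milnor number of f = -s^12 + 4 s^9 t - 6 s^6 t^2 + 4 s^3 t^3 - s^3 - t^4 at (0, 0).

The Hessian of f at 0 has rank 0. Corank 2; j^3 = -s^3 is a perfect cube, so E-series; the 4-jet and mu = 6 give E_6.

Type E_6, Milnor number mu = 6.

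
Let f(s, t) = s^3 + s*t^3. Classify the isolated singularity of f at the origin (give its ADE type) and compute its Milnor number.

Type E_{7}, Milnor number mu = 7.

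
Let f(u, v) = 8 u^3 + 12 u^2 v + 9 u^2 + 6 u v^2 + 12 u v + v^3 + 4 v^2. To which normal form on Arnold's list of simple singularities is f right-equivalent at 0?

The Hessian of f at 0 has rank 1. Corank 1: A-series; mu = 2 gives A_2.

A_2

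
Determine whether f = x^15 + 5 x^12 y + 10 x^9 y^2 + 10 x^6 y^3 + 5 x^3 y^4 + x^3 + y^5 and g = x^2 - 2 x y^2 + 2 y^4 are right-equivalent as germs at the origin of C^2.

No.

The Hessian of f at 0 has rank 0. Corank 2; j^3 = x^3 is a perfect cube, so E-series; the 5-jet and mu = 8 give E_8. The Hessian of g at 0 has rank 1. Corank 1: A-series; mu = 3 gives A_3. f is E_8 but g is A_3, hence not right-equivalent.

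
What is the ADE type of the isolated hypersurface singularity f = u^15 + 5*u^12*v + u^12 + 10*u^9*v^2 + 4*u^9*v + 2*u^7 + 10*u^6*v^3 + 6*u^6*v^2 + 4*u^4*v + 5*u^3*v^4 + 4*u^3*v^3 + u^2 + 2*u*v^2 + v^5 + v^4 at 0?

A_4

The Hessian of f at 0 is [[2, 0], [0, 0]] with rank 1, so corank 1. A Groebner basis of the Jacobian ideal J(f) in C{u,v} is {u^2, u + v^2}; counting standard monomials gives mu = 4. Corank 1: A-series; mu = 4 gives A_4.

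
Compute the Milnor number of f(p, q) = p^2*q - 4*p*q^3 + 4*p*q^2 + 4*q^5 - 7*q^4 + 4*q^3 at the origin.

5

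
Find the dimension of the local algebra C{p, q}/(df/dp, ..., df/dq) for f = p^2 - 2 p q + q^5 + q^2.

4

The Hessian of f at 0 has rank 1. Corank 1: A-series; mu = 4 gives A_4.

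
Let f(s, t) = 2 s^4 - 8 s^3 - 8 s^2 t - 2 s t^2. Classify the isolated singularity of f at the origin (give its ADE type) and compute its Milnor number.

Type D_5, Milnor number mu = 5.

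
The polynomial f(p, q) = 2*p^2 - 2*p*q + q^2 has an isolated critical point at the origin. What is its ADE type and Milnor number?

The Hessian of f at 0 has rank 2. Corank 0: nondegenerate Morse point, so A_1.

Type A1, Milnor number mu = 1.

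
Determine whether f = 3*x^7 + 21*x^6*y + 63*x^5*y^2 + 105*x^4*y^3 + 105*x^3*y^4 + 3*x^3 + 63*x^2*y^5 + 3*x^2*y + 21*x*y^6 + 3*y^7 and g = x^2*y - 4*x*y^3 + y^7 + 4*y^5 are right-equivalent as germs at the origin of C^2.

Yes.

The Hessian of f at 0 is [[0, 0], [0, 0]] with rank 0, so corank 2. A Groebner basis of the Jacobian ideal J(f) in C{x,y} is {-x*y/7 + y^6, x*y^2, x^2 + x*y}; counting standard monomials gives mu = 8. Corank 2; j^3 = 3*x^2*(x + y) has shape L^2 M (L != M), so D-series; mu = 8 gives D_8. The Hessian of g at 0 is [[0, 0], [0, 0]] with rank 0, so corank 2. A Groebner basis of the Jacobian ideal J(g) in C{x,y} is {x^2*y^2 + 4*x^2/7 - 8*x*y^2/7, x^3 + 8*x^2/7 - 16*x*y^2/7, -x*y/2 + y^3}; counting standard monomials gives mu = 8. Corank 2; j^3 = x^2*y has shape L^2 M (L != M), so D-series; mu = 8 gives D_8. Both have type D_8, hence right-equivalent.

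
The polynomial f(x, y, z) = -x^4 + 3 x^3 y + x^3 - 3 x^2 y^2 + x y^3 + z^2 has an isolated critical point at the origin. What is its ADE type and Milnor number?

Type E_7, Milnor number mu = 7.

The Hessian of f at 0 is [[0, 0, 0], [0, 0, 0], [0, 0, 2]] with rank 1, so corank 2. A Groebner basis of the Jacobian ideal J(f) in C{x,y,z} is {3*x^2 + y^4 + y^3, x^3, x^2*y - x^2 - y^3/3, -2*x^2 + x*y^2 - 2*y^3/3, z}; counting standard monomials gives mu = 7. Corank 2; j^3 = x^3 is a perfect cube, so E-series; the 4-jet and mu = 7 give E_7.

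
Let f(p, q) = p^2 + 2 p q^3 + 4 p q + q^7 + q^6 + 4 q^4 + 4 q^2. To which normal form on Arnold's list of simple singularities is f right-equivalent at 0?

A_6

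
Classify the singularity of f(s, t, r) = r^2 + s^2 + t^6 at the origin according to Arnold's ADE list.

A5

The Hessian of f at 0 has rank 2. Corank 1: A-series; mu = 5 gives A_5.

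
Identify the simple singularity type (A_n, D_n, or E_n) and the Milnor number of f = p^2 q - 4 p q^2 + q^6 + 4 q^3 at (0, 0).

Type D7, Milnor number mu = 7.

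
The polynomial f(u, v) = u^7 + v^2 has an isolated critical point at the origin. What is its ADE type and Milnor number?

Type A_6, Milnor number mu = 6.

The Hessian of f at 0 has rank 1. Corank 1: A-series; mu = 6 gives A_6.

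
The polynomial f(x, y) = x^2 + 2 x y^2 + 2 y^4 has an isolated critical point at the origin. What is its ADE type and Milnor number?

Type A3, Milnor number mu = 3.

The Hessian of f at 0 is [[2, 0], [0, 0]] with rank 1, so corank 1. A Groebner basis of the Jacobian ideal J(f) in C{x,y} is {x^2, x*y, x + y^2}; counting standard monomials gives mu = 3. Corank 1: A-series; mu = 3 gives A_3.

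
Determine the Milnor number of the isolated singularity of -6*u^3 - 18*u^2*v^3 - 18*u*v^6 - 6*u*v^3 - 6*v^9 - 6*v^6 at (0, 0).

7

The Hessian of f at 0 has rank 0. Corank 2; j^3 = -6*u^3 is a perfect cube, so E-series; the 4-jet and mu = 7 give E_7.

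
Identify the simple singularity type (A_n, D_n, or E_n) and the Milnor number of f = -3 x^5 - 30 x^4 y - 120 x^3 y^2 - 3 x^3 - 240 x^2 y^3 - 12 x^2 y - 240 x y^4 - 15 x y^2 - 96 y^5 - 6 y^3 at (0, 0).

Type D_{6}, Milnor number mu = 6.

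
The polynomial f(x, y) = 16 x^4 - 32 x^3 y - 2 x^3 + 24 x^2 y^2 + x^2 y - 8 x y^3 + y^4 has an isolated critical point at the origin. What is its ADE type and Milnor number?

The Hessian of f at 0 has rank 0. Corank 2; j^3 = -x^2*(2*x - y) has shape L^2 M (L != M), so D-series; mu = 5 gives D_5.

Type D_5, Milnor number mu = 5.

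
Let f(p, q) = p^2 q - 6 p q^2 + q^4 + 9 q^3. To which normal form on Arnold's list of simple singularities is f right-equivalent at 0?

D_{5}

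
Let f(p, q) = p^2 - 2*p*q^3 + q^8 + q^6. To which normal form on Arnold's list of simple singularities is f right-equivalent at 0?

A_7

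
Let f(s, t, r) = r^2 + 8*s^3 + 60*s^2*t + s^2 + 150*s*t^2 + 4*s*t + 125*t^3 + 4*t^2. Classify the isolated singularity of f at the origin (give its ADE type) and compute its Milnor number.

The Hessian of f at 0 has rank 2. Corank 1: A-series; mu = 2 gives A_2.

Type A_2, Milnor number mu = 2.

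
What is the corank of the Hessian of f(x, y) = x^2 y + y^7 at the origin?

2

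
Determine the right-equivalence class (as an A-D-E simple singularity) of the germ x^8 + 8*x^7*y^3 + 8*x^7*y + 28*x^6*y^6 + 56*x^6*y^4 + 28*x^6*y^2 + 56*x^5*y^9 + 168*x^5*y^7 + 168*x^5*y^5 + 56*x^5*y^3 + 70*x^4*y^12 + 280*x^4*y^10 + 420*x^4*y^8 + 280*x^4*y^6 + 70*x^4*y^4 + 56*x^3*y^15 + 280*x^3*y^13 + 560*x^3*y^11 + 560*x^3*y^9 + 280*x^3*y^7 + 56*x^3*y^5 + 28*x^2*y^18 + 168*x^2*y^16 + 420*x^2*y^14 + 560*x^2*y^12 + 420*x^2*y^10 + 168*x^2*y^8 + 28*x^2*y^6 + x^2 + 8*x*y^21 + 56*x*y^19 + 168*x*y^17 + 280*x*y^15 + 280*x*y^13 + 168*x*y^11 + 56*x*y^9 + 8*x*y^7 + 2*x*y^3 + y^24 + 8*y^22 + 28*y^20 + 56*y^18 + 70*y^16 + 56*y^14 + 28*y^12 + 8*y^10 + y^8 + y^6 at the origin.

The Hessian of f at 0 is [[2, 0], [0, 0]] with rank 1, so corank 1. A Groebner basis of the Jacobian ideal J(f) in C{x,y} is {x^3, x^2*y, x + y^3}; counting standard monomials gives mu = 7. Corank 1: A-series; mu = 7 gives A_7.

A7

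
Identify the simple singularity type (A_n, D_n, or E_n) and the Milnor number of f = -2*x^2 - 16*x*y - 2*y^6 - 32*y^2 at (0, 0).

Type A_5, Milnor number mu = 5.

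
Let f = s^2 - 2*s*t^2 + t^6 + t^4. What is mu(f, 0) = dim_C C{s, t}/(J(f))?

5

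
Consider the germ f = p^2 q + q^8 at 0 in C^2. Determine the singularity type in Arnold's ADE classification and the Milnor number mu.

Type D_9, Milnor number mu = 9.

The Hessian of f at 0 has rank 0. Corank 2; j^3 = p^2*q has shape L^2 M (L != M), so D-series; mu = 9 gives D_9.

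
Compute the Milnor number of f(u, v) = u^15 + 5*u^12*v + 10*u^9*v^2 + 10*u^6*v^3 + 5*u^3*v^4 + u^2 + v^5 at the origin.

4

The Hessian of f at 0 has rank 1. Corank 1: A-series; mu = 4 gives A_4.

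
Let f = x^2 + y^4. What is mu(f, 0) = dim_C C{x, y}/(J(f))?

3

The Hessian of f at 0 is [[2, 0], [0, 0]] with rank 1, so corank 1. A Groebner basis of the Jacobian ideal J(f) in C{x,y} is {y^3, x}; counting standard monomials gives mu = 3. Corank 1: A-series; mu = 3 gives A_3.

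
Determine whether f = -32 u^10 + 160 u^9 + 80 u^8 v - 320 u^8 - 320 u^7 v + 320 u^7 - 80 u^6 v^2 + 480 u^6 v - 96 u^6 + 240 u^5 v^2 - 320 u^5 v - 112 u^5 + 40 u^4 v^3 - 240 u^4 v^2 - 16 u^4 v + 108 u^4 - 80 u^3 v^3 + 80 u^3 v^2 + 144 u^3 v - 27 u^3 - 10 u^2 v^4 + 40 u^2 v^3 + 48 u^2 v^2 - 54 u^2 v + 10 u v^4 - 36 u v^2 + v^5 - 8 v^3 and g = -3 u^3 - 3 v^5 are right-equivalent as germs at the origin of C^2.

The Hessian of f at 0 has rank 0. Corank 2; j^3 = -(3*u + 2*v)^3 is a perfect cube, so E-series; the 5-jet and mu = 8 give E_8. The Hessian of g at 0 has rank 0. Corank 2; j^3 = -3*u^3 is a perfect cube, so E-series; the 5-jet and mu = 8 give E_8. Both have type E_8, hence right-equivalent.

Yes.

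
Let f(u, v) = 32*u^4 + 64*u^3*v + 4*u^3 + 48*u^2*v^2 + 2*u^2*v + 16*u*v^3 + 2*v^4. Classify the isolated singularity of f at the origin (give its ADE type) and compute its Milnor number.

Type D5, Milnor number mu = 5.

The Hessian of f at 0 is [[0, 0], [0, 0]] with rank 0, so corank 2. A Groebner basis of the Jacobian ideal J(f) in C{u,v} is {u*v^2, -u*v/8 + v^3, u^2 + u*v/2}; counting standard monomials gives mu = 5. Corank 2; j^3 = 2*u^2*(2*u + v) has shape L^2 M (L != M), so D-series; mu = 5 gives D_5.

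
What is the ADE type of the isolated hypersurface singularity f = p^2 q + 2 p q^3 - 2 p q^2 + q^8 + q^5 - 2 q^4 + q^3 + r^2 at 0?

D_{9}

The Hessian of f at 0 has rank 1. Corank 2; j^3 = q*(p - q)^2 has shape L^2 M (L != M), so D-series; mu = 9 gives D_9.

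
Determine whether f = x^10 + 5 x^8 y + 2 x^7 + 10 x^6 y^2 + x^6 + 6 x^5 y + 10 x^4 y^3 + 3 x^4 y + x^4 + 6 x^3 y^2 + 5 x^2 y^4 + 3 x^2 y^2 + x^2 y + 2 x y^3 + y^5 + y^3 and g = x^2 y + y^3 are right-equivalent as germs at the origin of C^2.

The Hessian of f at 0 has rank 0. Corank 2; j^3 = y*(x^2 + y^2) splits into three distinct lines over C (the quadratic factor has nonzero discriminant), so D_4. The Hessian of g at 0 has rank 0. Corank 2; j^3 = y*(x^2 + y^2) splits into three distinct lines over C (the quadratic factor has nonzero discriminant), so D_4. Both have type D_4, hence right-equivalent.

Yes.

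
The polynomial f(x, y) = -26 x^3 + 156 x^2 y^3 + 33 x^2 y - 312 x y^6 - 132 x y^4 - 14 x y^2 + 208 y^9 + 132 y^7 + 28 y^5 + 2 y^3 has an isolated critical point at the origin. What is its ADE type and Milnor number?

Type D_{4}, Milnor number mu = 4.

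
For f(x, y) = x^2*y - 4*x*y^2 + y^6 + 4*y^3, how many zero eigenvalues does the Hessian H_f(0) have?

2

Hessian at 0 has rank 0.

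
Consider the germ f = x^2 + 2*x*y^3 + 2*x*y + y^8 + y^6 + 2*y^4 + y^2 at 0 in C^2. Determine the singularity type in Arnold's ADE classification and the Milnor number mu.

The Hessian of f at 0 is [[2, 2], [2, 2]] with rank 1, so corank 1. A Groebner basis of the Jacobian ideal J(f) in C{x,y} is {x^3 - 3*x*y^2 + 2*x + 2*y, x^2*y + 2*x*y^2 - x - y, x + y^3 + y}; counting standard monomials gives mu = 7. Corank 1: A-series; mu = 7 gives A_7.

Type A_7, Milnor number mu = 7.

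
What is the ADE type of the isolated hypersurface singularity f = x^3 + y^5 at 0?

E_8

The Hessian of f at 0 has rank 0. Corank 2; j^3 = x^3 is a perfect cube, so E-series; the 5-jet and mu = 8 give E_8.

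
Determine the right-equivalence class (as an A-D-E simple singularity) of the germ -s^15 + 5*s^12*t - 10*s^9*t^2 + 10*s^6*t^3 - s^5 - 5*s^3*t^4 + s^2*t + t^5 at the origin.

D_{6}

The Hessian of f at 0 has rank 0. Corank 2; j^3 = s^2*t has shape L^2 M (L != M), so D-series; mu = 6 gives D_6.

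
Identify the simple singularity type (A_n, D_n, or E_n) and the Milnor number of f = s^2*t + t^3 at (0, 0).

Type D_{4}, Milnor number mu = 4.

The Hessian of f at 0 has rank 0. Corank 2; j^3 = t*(s^2 + t^2) splits into three distinct lines over C (the quadratic factor has nonzero discriminant), so D_4.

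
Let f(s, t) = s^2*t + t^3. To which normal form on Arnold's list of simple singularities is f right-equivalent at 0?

D_{4}

The Hessian of f at 0 is [[0, 0], [0, 0]] with rank 0, so corank 2. A Groebner basis of the Jacobian ideal J(f) in C{s,t} is {t^3, s^2 + 3*t^2, s*t}; counting standard monomials gives mu = 4. Corank 2; j^3 = t*(s^2 + t^2) splits into three distinct lines over C (the quadratic factor has nonzero discriminant), so D_4.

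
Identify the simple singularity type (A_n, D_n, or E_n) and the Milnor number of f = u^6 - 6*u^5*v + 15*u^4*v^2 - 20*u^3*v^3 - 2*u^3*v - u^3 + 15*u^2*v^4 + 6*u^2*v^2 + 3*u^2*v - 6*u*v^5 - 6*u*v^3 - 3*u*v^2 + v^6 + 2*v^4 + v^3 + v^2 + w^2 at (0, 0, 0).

Type A2, Milnor number mu = 2.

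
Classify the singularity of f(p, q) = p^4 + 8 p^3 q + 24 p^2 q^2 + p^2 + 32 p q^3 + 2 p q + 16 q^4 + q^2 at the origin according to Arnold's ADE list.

A_{3}

The Hessian of f at 0 has rank 1. Corank 1: A-series; mu = 3 gives A_3.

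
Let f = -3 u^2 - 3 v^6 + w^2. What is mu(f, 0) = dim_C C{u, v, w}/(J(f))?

5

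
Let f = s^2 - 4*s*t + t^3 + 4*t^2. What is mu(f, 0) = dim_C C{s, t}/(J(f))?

2

The Hessian of f at 0 is [[2, -4], [-4, 8]] with rank 1, so corank 1. A Groebner basis of the Jacobian ideal J(f) in C{s,t} is {t^2, s - 2*t}; counting standard monomials gives mu = 2. Corank 1: A-series; mu = 2 gives A_2.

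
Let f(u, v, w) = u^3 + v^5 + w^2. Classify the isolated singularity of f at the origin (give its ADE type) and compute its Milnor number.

Type E_8, Milnor number mu = 8.

The Hessian of f at 0 has rank 1. Corank 2; j^3 = u^3 is a perfect cube, so E-series; the 5-jet and mu = 8 give E_8.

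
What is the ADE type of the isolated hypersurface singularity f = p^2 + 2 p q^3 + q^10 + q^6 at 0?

A_{9}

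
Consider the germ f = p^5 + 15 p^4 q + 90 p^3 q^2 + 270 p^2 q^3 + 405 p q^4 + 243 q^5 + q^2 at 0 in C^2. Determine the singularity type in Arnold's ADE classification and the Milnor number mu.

Type A4, Milnor number mu = 4.

The Hessian of f at 0 has rank 1. Corank 1: A-series; mu = 4 gives A_4.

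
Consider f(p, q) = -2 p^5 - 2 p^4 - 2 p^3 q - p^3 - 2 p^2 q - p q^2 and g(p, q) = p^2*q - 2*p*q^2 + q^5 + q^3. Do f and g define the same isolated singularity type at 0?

Yes.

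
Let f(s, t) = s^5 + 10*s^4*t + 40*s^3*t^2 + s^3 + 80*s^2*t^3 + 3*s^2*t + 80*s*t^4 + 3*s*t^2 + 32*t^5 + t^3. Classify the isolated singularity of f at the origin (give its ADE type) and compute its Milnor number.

Type E_{8}, Milnor number mu = 8.

The Hessian of f at 0 has rank 0. Corank 2; j^3 = (s + t)^3 is a perfect cube, so E-series; the 5-jet and mu = 8 give E_8.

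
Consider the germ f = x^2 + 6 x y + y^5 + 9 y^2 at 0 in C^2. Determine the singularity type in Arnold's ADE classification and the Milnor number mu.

Type A4, Milnor number mu = 4.

The Hessian of f at 0 is [[2, 6], [6, 18]] with rank 1, so corank 1. A Groebner basis of the Jacobian ideal J(f) in C{x,y} is {y^4, x + 3*y}; counting standard monomials gives mu = 4. Corank 1: A-series; mu = 4 gives A_4.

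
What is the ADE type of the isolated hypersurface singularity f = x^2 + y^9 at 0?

A_{8}

The Hessian of f at 0 has rank 1. Corank 1: A-series; mu = 8 gives A_8.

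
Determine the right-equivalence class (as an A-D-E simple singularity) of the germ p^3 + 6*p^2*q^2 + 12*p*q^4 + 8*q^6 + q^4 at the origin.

E_6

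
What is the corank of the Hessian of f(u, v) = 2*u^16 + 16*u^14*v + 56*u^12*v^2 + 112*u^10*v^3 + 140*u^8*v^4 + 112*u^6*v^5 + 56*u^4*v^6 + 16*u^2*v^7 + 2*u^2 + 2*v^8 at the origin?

1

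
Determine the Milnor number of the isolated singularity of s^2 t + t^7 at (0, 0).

The Hessian of f at 0 has rank 0. Corank 2; j^3 = s^2*t has shape L^2 M (L != M), so D-series; mu = 8 gives D_8.

8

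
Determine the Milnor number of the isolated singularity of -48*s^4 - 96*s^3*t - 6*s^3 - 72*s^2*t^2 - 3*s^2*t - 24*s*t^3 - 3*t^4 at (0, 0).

5

The Hessian of f at 0 is [[0, 0], [0, 0]] with rank 0, so corank 2. A Groebner basis of the Jacobian ideal J(f) in C{s,t} is {s*t^2, -s*t/8 + t^3, s^2 + s*t/2}; counting standard monomials gives mu = 5. Corank 2; j^3 = -3*s^2*(2*s + t) has shape L^2 M (L != M), so D-series; mu = 5 gives D_5.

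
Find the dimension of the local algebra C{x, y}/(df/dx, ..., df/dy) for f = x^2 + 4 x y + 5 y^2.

The Hessian of f at 0 has rank 2. Corank 0: nondegenerate Morse point, so A_1.

1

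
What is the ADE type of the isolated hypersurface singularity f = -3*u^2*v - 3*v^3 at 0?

D_{4}

The Hessian of f at 0 is [[0, 0], [0, 0]] with rank 0, so corank 2. A Groebner basis of the Jacobian ideal J(f) in C{u,v} is {v^3, u^2 + 3*v^2, u*v}; counting standard monomials gives mu = 4. Corank 2; j^3 = -3*v*(u^2 + v^2) splits into three distinct lines over C (the quadratic factor has nonzero discriminant), so D_4.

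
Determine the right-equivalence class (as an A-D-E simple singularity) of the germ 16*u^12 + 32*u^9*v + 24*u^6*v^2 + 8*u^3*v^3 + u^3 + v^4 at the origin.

E6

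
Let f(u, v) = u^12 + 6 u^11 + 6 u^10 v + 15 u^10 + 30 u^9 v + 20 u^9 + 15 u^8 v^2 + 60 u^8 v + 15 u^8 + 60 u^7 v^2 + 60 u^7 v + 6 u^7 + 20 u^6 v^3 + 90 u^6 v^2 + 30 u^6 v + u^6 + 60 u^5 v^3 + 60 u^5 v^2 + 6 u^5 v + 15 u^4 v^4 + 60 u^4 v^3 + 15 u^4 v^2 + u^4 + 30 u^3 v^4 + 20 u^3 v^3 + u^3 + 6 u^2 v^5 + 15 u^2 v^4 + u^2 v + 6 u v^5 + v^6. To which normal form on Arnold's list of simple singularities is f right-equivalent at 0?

The Hessian of f at 0 has rank 0. Corank 2; j^3 = u^2*(u + v) has shape L^2 M (L != M), so D-series; mu = 7 gives D_7.

D_7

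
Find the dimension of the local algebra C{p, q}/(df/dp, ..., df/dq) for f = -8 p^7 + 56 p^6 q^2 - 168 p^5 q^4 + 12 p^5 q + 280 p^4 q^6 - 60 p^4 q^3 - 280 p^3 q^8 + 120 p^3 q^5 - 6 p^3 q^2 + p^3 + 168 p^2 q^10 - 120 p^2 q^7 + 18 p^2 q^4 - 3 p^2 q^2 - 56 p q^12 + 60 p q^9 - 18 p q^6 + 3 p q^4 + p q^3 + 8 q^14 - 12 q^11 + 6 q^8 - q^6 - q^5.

7

The Hessian of f at 0 has rank 0. Corank 2; j^3 = p^3 is a perfect cube, so E-series; the 4-jet and mu = 7 give E_7.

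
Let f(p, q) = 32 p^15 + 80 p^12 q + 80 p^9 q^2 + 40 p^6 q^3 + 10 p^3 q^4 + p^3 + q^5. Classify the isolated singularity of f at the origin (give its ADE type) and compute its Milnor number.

The Hessian of f at 0 has rank 0. Corank 2; j^3 = p^3 is a perfect cube, so E-series; the 5-jet and mu = 8 give E_8.

Type E_{8}, Milnor number mu = 8.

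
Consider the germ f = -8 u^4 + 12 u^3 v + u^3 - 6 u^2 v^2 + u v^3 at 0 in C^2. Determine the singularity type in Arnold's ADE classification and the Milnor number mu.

Type E_7, Milnor number mu = 7.

The Hessian of f at 0 is [[0, 0], [0, 0]] with rank 0, so corank 2. A Groebner basis of the Jacobian ideal J(f) in C{u,v} is {3*u^2/4 + v^4 + v^3/4, u^3, u^2*v - u^2/4 - v^3/12, -u^2 + u*v^2 - v^3/3}; counting standard monomials gives mu = 7. Corank 2; j^3 = u^3 is a perfect cube, so E-series; the 4-jet and mu = 7 give E_7.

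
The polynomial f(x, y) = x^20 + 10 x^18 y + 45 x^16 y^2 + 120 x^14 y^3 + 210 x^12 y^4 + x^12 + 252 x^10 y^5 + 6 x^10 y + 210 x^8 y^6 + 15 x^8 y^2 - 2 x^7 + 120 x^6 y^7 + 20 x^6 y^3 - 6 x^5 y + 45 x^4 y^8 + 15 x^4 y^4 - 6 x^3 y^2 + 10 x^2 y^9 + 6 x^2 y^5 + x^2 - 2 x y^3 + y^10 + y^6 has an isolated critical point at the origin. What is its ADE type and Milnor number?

The Hessian of f at 0 has rank 1. Corank 1: A-series; mu = 9 gives A_9.

Type A_9, Milnor number mu = 9.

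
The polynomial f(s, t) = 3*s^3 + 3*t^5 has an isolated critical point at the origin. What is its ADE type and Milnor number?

Type E8, Milnor number mu = 8.

The Hessian of f at 0 has rank 0. Corank 2; j^3 = 3*s^3 is a perfect cube, so E-series; the 5-jet and mu = 8 give E_8.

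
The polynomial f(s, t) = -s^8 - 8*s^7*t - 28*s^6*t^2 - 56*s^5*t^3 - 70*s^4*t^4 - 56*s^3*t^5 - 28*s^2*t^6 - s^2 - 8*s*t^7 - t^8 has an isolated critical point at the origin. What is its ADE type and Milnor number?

Type A_7, Milnor number mu = 7.

The Hessian of f at 0 has rank 1. Corank 1: A-series; mu = 7 gives A_7.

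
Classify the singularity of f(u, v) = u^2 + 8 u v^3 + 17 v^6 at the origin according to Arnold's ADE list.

A_{5}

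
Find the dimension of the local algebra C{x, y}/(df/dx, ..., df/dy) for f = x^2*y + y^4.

5

The Hessian of f at 0 has rank 0. Corank 2; j^3 = x^2*y has shape L^2 M (L != M), so D-series; mu = 5 gives D_5.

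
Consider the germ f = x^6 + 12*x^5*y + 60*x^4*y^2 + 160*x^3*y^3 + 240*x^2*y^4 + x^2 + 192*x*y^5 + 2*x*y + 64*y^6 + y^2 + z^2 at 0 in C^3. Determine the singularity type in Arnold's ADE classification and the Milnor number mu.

The Hessian of f at 0 has rank 2. Corank 1: A-series; mu = 5 gives A_5.

Type A5, Milnor number mu = 5.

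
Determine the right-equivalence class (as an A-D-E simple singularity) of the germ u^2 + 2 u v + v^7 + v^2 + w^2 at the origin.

The Hessian of f at 0 has rank 2. Corank 1: A-series; mu = 6 gives A_6.

A6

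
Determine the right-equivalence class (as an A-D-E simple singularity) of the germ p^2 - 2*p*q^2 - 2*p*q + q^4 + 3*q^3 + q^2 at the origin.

A_{2}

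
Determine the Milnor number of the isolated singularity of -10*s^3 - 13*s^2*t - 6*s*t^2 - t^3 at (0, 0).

4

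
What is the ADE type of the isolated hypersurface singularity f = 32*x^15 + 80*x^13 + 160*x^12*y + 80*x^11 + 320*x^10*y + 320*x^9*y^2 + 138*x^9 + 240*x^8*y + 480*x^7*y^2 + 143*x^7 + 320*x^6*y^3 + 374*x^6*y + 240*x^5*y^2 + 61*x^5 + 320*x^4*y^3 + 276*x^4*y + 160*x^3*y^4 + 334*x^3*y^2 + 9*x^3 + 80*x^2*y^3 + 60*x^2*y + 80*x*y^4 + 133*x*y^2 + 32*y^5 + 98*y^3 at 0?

D_6

The Hessian of f at 0 has rank 0. Corank 2; j^3 = (x + 2*y)*(3*x + 7*y)^2 has shape L^2 M (L != M), so D-series; mu = 6 gives D_6.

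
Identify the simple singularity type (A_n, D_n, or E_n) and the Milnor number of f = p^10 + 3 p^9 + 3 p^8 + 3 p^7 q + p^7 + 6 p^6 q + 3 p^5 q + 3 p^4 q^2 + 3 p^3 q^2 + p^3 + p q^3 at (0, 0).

Type E7, Milnor number mu = 7.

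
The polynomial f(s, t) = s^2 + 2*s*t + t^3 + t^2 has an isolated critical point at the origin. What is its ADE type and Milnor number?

Type A_{2}, Milnor number mu = 2.

The Hessian of f at 0 is [[2, 2], [2, 2]] with rank 1, so corank 1. A Groebner basis of the Jacobian ideal J(f) in C{s,t} is {t^2, s + t}; counting standard monomials gives mu = 2. Corank 1: A-series; mu = 2 gives A_2.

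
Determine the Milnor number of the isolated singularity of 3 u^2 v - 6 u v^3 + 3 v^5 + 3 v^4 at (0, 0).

The Hessian of f at 0 is [[0, 0], [0, 0]] with rank 0, so corank 2. A Groebner basis of the Jacobian ideal J(f) in C{u,v} is {u*v^2, -u*v + v^3, u^2 + 4*u*v}; counting standard monomials gives mu = 5. Corank 2; j^3 = 3*u^2*v has shape L^2 M (L != M), so D-series; mu = 5 gives D_5.

5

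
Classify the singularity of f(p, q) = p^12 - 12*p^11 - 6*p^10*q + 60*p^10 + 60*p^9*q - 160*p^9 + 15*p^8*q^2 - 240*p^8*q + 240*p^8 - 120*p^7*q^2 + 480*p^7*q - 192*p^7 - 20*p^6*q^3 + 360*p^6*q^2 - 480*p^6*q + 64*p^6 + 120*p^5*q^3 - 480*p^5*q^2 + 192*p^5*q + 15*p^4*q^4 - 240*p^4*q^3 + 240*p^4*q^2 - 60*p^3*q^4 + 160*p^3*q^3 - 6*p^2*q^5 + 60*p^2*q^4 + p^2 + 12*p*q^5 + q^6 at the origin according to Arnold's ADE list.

A_5

The Hessian of f at 0 has rank 1. Corank 1: A-series; mu = 5 gives A_5.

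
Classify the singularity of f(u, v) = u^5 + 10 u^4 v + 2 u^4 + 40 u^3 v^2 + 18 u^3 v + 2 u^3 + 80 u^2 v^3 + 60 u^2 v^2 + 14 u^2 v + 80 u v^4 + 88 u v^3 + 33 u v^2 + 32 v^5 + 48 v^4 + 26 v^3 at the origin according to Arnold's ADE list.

The Hessian of f at 0 has rank 0. Corank 2; j^3 = (u + 2*v)*(2*u^2 + 10*u*v + 13*v^2) splits into three distinct lines over C (the quadratic factor has nonzero discriminant), so D_4.

D_{4}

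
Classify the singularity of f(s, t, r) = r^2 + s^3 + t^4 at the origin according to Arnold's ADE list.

E_{6}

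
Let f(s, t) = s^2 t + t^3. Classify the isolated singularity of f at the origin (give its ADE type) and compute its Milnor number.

Type D4, Milnor number mu = 4.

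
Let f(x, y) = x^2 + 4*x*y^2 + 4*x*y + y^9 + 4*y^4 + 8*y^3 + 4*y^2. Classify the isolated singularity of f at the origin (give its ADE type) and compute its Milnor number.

The Hessian of f at 0 has rank 1. Corank 1: A-series; mu = 8 gives A_8.

Type A8, Milnor number mu = 8.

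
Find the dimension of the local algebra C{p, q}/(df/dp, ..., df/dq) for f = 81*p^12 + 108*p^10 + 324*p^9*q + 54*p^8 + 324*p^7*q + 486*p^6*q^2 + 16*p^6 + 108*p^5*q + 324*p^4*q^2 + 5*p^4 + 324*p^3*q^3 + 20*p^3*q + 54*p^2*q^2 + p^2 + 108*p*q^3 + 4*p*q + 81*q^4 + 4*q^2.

The Hessian of f at 0 has rank 1. Corank 1: A-series; mu = 3 gives A_3.

3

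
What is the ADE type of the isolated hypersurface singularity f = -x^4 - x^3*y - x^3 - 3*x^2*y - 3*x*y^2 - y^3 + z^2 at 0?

E_{7}

The Hessian of f at 0 has rank 1. Corank 2; j^3 = -(x + y)^3 is a perfect cube, so E-series; the 4-jet and mu = 7 give E_7.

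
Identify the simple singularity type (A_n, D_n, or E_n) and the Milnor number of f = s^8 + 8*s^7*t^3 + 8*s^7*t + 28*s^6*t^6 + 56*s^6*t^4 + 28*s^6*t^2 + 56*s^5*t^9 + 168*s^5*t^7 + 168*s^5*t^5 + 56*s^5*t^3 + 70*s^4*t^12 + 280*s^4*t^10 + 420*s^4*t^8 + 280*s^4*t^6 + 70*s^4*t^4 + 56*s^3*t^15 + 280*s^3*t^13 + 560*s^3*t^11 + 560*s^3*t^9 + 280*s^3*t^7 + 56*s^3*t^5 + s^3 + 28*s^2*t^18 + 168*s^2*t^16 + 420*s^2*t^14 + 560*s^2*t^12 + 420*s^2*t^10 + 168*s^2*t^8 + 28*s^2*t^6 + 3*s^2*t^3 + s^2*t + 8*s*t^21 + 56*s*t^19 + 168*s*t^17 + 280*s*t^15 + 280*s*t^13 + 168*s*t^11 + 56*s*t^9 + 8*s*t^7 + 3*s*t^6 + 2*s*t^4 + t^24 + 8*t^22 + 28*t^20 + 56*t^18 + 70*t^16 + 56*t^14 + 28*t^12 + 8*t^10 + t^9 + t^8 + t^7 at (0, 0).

The Hessian of f at 0 has rank 0. Corank 2; j^3 = s^2*(s + t) has shape L^2 M (L != M), so D-series; mu = 9 gives D_9.

Type D_{9}, Milnor number mu = 9.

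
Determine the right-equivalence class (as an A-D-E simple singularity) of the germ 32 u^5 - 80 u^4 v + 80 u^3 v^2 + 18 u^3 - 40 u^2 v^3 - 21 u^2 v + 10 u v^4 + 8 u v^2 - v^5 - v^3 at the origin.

The Hessian of f at 0 is [[0, 0], [0, 0]] with rank 0, so corank 2. A Groebner basis of the Jacobian ideal J(f) in C{u,v} is {243*u*v/10 + v^4 - 81*v^2/10, u*v^2 - v^3/3, u^2 - 5*u*v/6 + v^2/6}; counting standard monomials gives mu = 6. Corank 2; j^3 = (2*u - v)*(3*u - v)^2 has shape L^2 M (L != M), so D-series; mu = 6 gives D_6.

D_6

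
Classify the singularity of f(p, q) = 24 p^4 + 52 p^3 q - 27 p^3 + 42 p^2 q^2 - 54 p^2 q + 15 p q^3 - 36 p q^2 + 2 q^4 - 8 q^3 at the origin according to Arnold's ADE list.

The Hessian of f at 0 is [[0, 0], [0, 0]] with rank 0, so corank 2. A Groebner basis of the Jacobian ideal J(f) in C{p,q} is {19683*p^2/4 + 6561*p*q + q^4 + 27*q^3/4 + 2187*q^2, p^3 - 189*p^2/2 - 126*p*q + q^3/6 - 42*q^2, p^2*q + 405*p^2/4 + 135*p*q - 11*q^3/36 + 45*q^2, -81*p^2 + p*q^2 - 108*p*q + 5*q^3/9 - 36*q^2}; counting standard monomials gives mu = 7. Corank 2; j^3 = -(3*p + 2*q)^3 is a perfect cube, so E-series; the 4-jet and mu = 7 give E_7.

E_{7}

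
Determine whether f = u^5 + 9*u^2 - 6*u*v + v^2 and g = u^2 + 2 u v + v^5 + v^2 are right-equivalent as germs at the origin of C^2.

The Hessian of f at 0 is [[18, -6], [-6, 2]] with rank 1, so corank 1. A Groebner basis of the Jacobian ideal J(f) in C{u,v} is {v^4, u - v/3}; counting standard monomials gives mu = 4. Corank 1: A-series; mu = 4 gives A_4. The Hessian of g at 0 is [[2, 2], [2, 2]] with rank 1, so corank 1. A Groebner basis of the Jacobian ideal J(g) in C{u,v} is {v^4, u + v}; counting standard monomials gives mu = 4. Corank 1: A-series; mu = 4 gives A_4. Both have type A_4, hence right-equivalent.

Yes.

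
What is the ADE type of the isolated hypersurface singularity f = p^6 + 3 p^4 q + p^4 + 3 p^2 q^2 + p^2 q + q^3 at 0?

The Hessian of f at 0 has rank 0. Corank 2; j^3 = q*(p^2 + q^2) splits into three distinct lines over C (the quadratic factor has nonzero discriminant), so D_4.

D_4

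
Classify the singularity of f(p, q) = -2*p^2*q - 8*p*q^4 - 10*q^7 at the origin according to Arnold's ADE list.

The Hessian of f at 0 has rank 0. Corank 2; j^3 = -2*p^2*q has shape L^2 M (L != M), so D-series; mu = 8 gives D_8.

D_{8}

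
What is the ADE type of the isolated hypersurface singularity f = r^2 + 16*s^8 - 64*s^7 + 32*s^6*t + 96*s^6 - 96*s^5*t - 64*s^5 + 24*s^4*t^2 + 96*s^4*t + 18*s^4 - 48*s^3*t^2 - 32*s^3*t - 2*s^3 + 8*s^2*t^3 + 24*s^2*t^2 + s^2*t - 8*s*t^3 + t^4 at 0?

D_{5}

The Hessian of f at 0 has rank 1. Corank 2; j^3 = -s^2*(2*s - t) has shape L^2 M (L != M), so D-series; mu = 5 gives D_5.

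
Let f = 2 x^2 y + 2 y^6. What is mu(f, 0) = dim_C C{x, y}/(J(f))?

The Hessian of f at 0 has rank 0. Corank 2; j^3 = 2*x^2*y has shape L^2 M (L != M), so D-series; mu = 7 gives D_7.

7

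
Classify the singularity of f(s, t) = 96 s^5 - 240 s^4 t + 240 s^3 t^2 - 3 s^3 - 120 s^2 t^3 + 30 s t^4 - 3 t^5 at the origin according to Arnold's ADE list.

E_8

The Hessian of f at 0 has rank 0. Corank 2; j^3 = -3*s^3 is a perfect cube, so E-series; the 5-jet and mu = 8 give E_8.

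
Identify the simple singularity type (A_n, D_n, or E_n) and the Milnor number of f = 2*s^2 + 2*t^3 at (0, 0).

Type A_{2}, Milnor number mu = 2.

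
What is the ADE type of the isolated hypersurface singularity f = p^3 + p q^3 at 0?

E_{7}

The Hessian of f at 0 is [[0, 0], [0, 0]] with rank 0, so corank 2. A Groebner basis of the Jacobian ideal J(f) in C{p,q} is {p^3, p*q^2, 3*p^2 + q^3}; counting standard monomials gives mu = 7. Corank 2; j^3 = p^3 is a perfect cube, so E-series; the 4-jet and mu = 7 give E_7.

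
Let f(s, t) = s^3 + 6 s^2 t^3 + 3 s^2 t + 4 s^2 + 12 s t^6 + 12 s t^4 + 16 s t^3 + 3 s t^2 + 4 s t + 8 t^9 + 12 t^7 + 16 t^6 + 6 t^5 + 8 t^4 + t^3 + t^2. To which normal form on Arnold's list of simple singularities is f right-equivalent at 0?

The Hessian of f at 0 is [[8, 4], [4, 2]] with rank 1, so corank 1. A Groebner basis of the Jacobian ideal J(f) in C{s,t} is {t^2, s + t/2}; counting standard monomials gives mu = 2. Corank 1: A-series; mu = 2 gives A_2.

A2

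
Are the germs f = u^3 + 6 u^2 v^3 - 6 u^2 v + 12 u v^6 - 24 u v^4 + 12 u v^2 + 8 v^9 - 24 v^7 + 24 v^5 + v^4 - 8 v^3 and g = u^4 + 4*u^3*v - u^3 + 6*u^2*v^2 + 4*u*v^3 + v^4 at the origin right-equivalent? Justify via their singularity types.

Yes.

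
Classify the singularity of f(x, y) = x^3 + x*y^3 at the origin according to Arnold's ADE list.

The Hessian of f at 0 is [[0, 0], [0, 0]] with rank 0, so corank 2. A Groebner basis of the Jacobian ideal J(f) in C{x,y} is {x^3, x*y^2, 3*x^2 + y^3}; counting standard monomials gives mu = 7. Corank 2; j^3 = x^3 is a perfect cube, so E-series; the 4-jet and mu = 7 give E_7.

E_7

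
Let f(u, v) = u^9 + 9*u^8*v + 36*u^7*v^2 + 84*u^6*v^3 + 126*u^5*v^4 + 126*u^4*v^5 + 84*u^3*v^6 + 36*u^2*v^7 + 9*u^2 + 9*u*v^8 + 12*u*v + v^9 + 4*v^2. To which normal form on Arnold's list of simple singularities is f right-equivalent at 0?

A_{8}

The Hessian of f at 0 is [[18, 12], [12, 8]] with rank 1, so corank 1. A Groebner basis of the Jacobian ideal J(f) in C{u,v} is {v^8, u + 2*v/3}; counting standard monomials gives mu = 8. Corank 1: A-series; mu = 8 gives A_8.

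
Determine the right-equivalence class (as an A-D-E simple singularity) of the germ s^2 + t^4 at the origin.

The Hessian of f at 0 is [[2, 0], [0, 0]] with rank 1, so corank 1. A Groebner basis of the Jacobian ideal J(f) in C{s,t} is {t^3, s}; counting standard monomials gives mu = 3. Corank 1: A-series; mu = 3 gives A_3.

A_3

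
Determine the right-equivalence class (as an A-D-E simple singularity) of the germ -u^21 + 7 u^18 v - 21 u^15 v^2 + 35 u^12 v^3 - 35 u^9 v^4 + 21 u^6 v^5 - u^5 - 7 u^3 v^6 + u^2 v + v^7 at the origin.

D8

The Hessian of f at 0 has rank 0. Corank 2; j^3 = u^2*v has shape L^2 M (L != M), so D-series; mu = 8 gives D_8.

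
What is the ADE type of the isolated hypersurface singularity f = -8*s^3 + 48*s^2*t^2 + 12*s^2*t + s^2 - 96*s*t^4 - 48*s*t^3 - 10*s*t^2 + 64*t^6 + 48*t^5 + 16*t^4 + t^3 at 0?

A_{2}

The Hessian of f at 0 has rank 1. Corank 1: A-series; mu = 2 gives A_2.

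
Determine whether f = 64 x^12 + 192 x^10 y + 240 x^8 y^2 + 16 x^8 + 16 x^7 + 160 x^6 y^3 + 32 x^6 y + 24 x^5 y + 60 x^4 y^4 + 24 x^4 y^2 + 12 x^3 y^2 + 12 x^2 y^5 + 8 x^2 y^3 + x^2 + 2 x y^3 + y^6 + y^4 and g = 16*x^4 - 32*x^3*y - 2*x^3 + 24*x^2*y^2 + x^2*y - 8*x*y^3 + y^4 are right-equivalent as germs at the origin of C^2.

The Hessian of f at 0 is [[2, 0], [0, 0]] with rank 1, so corank 1. A Groebner basis of the Jacobian ideal J(f) in C{x,y} is {y^3, x}; counting standard monomials gives mu = 3. Corank 1: A-series; mu = 3 gives A_3. The Hessian of g at 0 is [[0, 0], [0, 0]] with rank 0, so corank 2. A Groebner basis of the Jacobian ideal J(g) in C{x,y} is {x*y^2, x*y/8 + y^3, x^2 - x*y/2}; counting standard monomials gives mu = 5. Corank 2; j^3 = -x^2*(2*x - y) has shape L^2 M (L != M), so D-series; mu = 5 gives D_5. f is A_3 but g is D_5, hence not right-equivalent.

No.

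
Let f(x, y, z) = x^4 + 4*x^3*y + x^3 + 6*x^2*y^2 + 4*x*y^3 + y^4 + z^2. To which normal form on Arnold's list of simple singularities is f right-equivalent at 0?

The Hessian of f at 0 has rank 1. Corank 2; j^3 = x^3 is a perfect cube, so E-series; the 4-jet and mu = 6 give E_6.

E_{6}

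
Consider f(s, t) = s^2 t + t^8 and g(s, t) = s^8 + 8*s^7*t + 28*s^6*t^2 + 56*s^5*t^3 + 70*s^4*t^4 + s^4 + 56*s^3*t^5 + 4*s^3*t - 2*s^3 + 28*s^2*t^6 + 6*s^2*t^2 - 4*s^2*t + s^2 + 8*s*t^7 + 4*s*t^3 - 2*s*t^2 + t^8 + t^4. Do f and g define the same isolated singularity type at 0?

No.

The Hessian of f at 0 has rank 0. Corank 2; j^3 = s^2*t has shape L^2 M (L != M), so D-series; mu = 9 gives D_9. The Hessian of g at 0 has rank 1. Corank 1: A-series; mu = 7 gives A_7. f is D_9 but g is A_7, hence not right-equivalent.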